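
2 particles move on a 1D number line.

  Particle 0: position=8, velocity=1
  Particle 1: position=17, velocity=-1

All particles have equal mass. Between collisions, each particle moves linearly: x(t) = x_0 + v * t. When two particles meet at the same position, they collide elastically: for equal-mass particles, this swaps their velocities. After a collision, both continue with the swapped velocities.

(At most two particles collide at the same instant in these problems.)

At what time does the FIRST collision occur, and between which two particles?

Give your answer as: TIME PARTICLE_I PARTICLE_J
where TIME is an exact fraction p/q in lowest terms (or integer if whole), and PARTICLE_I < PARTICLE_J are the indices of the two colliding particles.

Answer: 9/2 0 1

Derivation:
Pair (0,1): pos 8,17 vel 1,-1 -> gap=9, closing at 2/unit, collide at t=9/2
Earliest collision: t=9/2 between 0 and 1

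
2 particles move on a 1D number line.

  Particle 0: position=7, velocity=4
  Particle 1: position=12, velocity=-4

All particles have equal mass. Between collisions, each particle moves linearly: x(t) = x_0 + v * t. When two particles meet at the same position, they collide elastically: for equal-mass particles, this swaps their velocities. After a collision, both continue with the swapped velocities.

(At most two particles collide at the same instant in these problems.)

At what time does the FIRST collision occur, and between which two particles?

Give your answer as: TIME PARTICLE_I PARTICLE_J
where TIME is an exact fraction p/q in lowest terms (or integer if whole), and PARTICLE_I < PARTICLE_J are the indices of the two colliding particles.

Pair (0,1): pos 7,12 vel 4,-4 -> gap=5, closing at 8/unit, collide at t=5/8
Earliest collision: t=5/8 between 0 and 1

Answer: 5/8 0 1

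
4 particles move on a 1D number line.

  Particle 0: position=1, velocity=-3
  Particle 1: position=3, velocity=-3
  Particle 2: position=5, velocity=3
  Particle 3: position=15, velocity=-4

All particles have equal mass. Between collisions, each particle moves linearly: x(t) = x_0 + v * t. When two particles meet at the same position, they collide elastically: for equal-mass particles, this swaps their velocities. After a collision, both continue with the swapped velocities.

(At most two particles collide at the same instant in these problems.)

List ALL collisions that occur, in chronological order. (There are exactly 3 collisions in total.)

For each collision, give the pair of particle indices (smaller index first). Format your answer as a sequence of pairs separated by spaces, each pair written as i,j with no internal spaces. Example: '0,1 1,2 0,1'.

Collision at t=10/7: particles 2 and 3 swap velocities; positions: p0=-23/7 p1=-9/7 p2=65/7 p3=65/7; velocities now: v0=-3 v1=-3 v2=-4 v3=3
Collision at t=12: particles 1 and 2 swap velocities; positions: p0=-35 p1=-33 p2=-33 p3=41; velocities now: v0=-3 v1=-4 v2=-3 v3=3
Collision at t=14: particles 0 and 1 swap velocities; positions: p0=-41 p1=-41 p2=-39 p3=47; velocities now: v0=-4 v1=-3 v2=-3 v3=3

Answer: 2,3 1,2 0,1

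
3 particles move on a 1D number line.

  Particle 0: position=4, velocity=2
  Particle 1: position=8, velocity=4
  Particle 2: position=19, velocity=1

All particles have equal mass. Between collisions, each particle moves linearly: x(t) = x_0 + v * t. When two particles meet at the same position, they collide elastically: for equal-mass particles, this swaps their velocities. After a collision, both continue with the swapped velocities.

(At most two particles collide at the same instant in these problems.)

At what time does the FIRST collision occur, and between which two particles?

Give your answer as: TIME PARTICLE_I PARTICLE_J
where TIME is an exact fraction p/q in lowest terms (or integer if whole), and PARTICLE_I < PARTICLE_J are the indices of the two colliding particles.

Pair (0,1): pos 4,8 vel 2,4 -> not approaching (rel speed -2 <= 0)
Pair (1,2): pos 8,19 vel 4,1 -> gap=11, closing at 3/unit, collide at t=11/3
Earliest collision: t=11/3 between 1 and 2

Answer: 11/3 1 2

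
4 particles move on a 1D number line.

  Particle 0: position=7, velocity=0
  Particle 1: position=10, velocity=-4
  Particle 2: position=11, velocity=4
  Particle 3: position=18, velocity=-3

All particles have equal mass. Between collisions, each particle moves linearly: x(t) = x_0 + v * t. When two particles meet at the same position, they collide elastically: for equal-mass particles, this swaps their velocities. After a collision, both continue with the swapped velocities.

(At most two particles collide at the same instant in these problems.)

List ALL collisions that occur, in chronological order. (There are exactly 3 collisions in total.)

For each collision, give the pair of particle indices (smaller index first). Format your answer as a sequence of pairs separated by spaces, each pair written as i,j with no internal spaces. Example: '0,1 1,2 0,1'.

Answer: 0,1 2,3 1,2

Derivation:
Collision at t=3/4: particles 0 and 1 swap velocities; positions: p0=7 p1=7 p2=14 p3=63/4; velocities now: v0=-4 v1=0 v2=4 v3=-3
Collision at t=1: particles 2 and 3 swap velocities; positions: p0=6 p1=7 p2=15 p3=15; velocities now: v0=-4 v1=0 v2=-3 v3=4
Collision at t=11/3: particles 1 and 2 swap velocities; positions: p0=-14/3 p1=7 p2=7 p3=77/3; velocities now: v0=-4 v1=-3 v2=0 v3=4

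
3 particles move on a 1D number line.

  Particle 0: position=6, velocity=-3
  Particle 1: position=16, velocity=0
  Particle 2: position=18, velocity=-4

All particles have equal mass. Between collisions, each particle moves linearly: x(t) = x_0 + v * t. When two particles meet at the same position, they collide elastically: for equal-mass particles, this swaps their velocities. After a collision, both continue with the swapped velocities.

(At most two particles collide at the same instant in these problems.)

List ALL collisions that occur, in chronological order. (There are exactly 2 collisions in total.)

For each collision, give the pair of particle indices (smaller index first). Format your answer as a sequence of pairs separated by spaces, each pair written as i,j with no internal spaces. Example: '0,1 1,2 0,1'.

Collision at t=1/2: particles 1 and 2 swap velocities; positions: p0=9/2 p1=16 p2=16; velocities now: v0=-3 v1=-4 v2=0
Collision at t=12: particles 0 and 1 swap velocities; positions: p0=-30 p1=-30 p2=16; velocities now: v0=-4 v1=-3 v2=0

Answer: 1,2 0,1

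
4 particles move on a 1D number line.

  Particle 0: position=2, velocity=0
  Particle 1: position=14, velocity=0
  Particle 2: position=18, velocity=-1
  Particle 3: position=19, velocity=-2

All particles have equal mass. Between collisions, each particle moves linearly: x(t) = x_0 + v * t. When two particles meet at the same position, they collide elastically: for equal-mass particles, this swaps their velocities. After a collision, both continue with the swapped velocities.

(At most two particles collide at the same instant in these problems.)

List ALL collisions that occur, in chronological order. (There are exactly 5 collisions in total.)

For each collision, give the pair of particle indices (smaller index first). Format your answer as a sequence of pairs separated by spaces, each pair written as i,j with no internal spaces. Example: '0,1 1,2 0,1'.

Answer: 2,3 1,2 2,3 0,1 1,2

Derivation:
Collision at t=1: particles 2 and 3 swap velocities; positions: p0=2 p1=14 p2=17 p3=17; velocities now: v0=0 v1=0 v2=-2 v3=-1
Collision at t=5/2: particles 1 and 2 swap velocities; positions: p0=2 p1=14 p2=14 p3=31/2; velocities now: v0=0 v1=-2 v2=0 v3=-1
Collision at t=4: particles 2 and 3 swap velocities; positions: p0=2 p1=11 p2=14 p3=14; velocities now: v0=0 v1=-2 v2=-1 v3=0
Collision at t=17/2: particles 0 and 1 swap velocities; positions: p0=2 p1=2 p2=19/2 p3=14; velocities now: v0=-2 v1=0 v2=-1 v3=0
Collision at t=16: particles 1 and 2 swap velocities; positions: p0=-13 p1=2 p2=2 p3=14; velocities now: v0=-2 v1=-1 v2=0 v3=0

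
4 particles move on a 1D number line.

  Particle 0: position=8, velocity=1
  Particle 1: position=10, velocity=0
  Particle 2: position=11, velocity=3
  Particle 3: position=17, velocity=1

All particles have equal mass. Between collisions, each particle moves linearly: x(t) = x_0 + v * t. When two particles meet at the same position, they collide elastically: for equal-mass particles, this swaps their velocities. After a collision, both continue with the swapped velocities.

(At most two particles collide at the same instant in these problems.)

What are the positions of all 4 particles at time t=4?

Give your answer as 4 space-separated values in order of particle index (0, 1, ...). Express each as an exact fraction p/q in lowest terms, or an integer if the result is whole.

Collision at t=2: particles 0 and 1 swap velocities; positions: p0=10 p1=10 p2=17 p3=19; velocities now: v0=0 v1=1 v2=3 v3=1
Collision at t=3: particles 2 and 3 swap velocities; positions: p0=10 p1=11 p2=20 p3=20; velocities now: v0=0 v1=1 v2=1 v3=3
Advance to t=4 (no further collisions before then); velocities: v0=0 v1=1 v2=1 v3=3; positions = 10 12 21 23

Answer: 10 12 21 23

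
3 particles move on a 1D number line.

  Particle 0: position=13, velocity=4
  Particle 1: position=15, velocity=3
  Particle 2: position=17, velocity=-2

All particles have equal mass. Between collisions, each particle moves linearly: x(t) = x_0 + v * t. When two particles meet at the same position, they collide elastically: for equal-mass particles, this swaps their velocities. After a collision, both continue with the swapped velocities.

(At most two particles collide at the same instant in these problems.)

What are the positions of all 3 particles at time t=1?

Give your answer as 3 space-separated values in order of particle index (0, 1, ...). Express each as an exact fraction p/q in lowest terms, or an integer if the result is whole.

Answer: 15 17 18

Derivation:
Collision at t=2/5: particles 1 and 2 swap velocities; positions: p0=73/5 p1=81/5 p2=81/5; velocities now: v0=4 v1=-2 v2=3
Collision at t=2/3: particles 0 and 1 swap velocities; positions: p0=47/3 p1=47/3 p2=17; velocities now: v0=-2 v1=4 v2=3
Advance to t=1 (no further collisions before then); velocities: v0=-2 v1=4 v2=3; positions = 15 17 18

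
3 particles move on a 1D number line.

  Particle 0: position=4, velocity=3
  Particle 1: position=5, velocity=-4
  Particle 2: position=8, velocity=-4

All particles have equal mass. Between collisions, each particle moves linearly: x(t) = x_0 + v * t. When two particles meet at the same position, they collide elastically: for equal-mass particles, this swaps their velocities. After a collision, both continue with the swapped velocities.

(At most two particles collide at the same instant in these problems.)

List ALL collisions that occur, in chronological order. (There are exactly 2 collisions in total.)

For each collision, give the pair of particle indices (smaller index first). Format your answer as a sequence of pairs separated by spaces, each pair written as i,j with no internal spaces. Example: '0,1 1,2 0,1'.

Collision at t=1/7: particles 0 and 1 swap velocities; positions: p0=31/7 p1=31/7 p2=52/7; velocities now: v0=-4 v1=3 v2=-4
Collision at t=4/7: particles 1 and 2 swap velocities; positions: p0=19/7 p1=40/7 p2=40/7; velocities now: v0=-4 v1=-4 v2=3

Answer: 0,1 1,2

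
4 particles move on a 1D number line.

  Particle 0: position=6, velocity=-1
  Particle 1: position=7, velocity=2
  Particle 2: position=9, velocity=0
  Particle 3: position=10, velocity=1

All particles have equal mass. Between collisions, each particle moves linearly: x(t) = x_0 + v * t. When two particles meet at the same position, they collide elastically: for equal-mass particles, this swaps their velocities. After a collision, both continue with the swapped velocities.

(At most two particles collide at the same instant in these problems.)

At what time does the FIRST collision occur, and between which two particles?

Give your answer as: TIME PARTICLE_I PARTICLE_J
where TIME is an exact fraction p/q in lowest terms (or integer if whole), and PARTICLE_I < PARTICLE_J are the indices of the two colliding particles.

Pair (0,1): pos 6,7 vel -1,2 -> not approaching (rel speed -3 <= 0)
Pair (1,2): pos 7,9 vel 2,0 -> gap=2, closing at 2/unit, collide at t=1
Pair (2,3): pos 9,10 vel 0,1 -> not approaching (rel speed -1 <= 0)
Earliest collision: t=1 between 1 and 2

Answer: 1 1 2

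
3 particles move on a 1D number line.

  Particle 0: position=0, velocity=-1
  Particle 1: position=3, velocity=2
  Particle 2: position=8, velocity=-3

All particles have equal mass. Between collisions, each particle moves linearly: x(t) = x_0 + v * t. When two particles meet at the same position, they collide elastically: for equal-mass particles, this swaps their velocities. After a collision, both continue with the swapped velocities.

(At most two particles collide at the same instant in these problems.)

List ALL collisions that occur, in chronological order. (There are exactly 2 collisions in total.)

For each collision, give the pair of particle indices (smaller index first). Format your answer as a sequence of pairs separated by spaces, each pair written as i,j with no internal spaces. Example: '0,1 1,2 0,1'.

Collision at t=1: particles 1 and 2 swap velocities; positions: p0=-1 p1=5 p2=5; velocities now: v0=-1 v1=-3 v2=2
Collision at t=4: particles 0 and 1 swap velocities; positions: p0=-4 p1=-4 p2=11; velocities now: v0=-3 v1=-1 v2=2

Answer: 1,2 0,1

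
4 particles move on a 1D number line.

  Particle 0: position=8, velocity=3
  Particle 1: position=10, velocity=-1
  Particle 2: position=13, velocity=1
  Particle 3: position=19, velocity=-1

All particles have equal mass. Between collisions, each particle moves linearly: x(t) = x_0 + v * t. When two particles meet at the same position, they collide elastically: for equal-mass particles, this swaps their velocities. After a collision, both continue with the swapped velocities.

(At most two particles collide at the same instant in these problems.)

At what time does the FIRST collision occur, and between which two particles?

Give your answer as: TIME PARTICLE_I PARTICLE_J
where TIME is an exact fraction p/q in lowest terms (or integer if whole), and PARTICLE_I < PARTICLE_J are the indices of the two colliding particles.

Pair (0,1): pos 8,10 vel 3,-1 -> gap=2, closing at 4/unit, collide at t=1/2
Pair (1,2): pos 10,13 vel -1,1 -> not approaching (rel speed -2 <= 0)
Pair (2,3): pos 13,19 vel 1,-1 -> gap=6, closing at 2/unit, collide at t=3
Earliest collision: t=1/2 between 0 and 1

Answer: 1/2 0 1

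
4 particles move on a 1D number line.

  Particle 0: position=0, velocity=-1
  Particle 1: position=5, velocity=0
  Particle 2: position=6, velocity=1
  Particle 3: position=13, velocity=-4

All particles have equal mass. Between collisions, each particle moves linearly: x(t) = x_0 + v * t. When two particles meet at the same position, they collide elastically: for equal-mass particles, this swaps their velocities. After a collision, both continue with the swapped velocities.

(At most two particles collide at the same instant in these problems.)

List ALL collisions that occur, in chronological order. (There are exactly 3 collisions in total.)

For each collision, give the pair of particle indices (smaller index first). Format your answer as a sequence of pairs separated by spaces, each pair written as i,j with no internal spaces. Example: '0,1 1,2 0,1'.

Answer: 2,3 1,2 0,1

Derivation:
Collision at t=7/5: particles 2 and 3 swap velocities; positions: p0=-7/5 p1=5 p2=37/5 p3=37/5; velocities now: v0=-1 v1=0 v2=-4 v3=1
Collision at t=2: particles 1 and 2 swap velocities; positions: p0=-2 p1=5 p2=5 p3=8; velocities now: v0=-1 v1=-4 v2=0 v3=1
Collision at t=13/3: particles 0 and 1 swap velocities; positions: p0=-13/3 p1=-13/3 p2=5 p3=31/3; velocities now: v0=-4 v1=-1 v2=0 v3=1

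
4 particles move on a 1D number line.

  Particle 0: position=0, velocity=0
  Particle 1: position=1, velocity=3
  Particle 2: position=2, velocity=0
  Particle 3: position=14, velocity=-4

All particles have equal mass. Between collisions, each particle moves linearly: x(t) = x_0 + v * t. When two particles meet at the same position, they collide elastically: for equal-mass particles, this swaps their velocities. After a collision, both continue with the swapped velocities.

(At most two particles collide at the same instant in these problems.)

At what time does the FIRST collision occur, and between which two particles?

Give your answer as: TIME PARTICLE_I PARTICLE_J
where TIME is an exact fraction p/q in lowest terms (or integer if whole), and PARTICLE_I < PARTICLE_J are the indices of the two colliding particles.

Answer: 1/3 1 2

Derivation:
Pair (0,1): pos 0,1 vel 0,3 -> not approaching (rel speed -3 <= 0)
Pair (1,2): pos 1,2 vel 3,0 -> gap=1, closing at 3/unit, collide at t=1/3
Pair (2,3): pos 2,14 vel 0,-4 -> gap=12, closing at 4/unit, collide at t=3
Earliest collision: t=1/3 between 1 and 2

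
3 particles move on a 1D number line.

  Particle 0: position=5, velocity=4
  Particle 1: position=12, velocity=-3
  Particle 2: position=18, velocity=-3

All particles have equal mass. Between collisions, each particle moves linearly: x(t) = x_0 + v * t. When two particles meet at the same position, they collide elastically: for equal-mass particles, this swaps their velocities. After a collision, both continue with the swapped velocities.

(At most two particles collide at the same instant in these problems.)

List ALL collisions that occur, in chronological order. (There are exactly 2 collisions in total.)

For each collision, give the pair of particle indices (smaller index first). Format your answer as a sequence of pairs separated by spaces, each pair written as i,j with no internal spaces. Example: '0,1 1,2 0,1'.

Answer: 0,1 1,2

Derivation:
Collision at t=1: particles 0 and 1 swap velocities; positions: p0=9 p1=9 p2=15; velocities now: v0=-3 v1=4 v2=-3
Collision at t=13/7: particles 1 and 2 swap velocities; positions: p0=45/7 p1=87/7 p2=87/7; velocities now: v0=-3 v1=-3 v2=4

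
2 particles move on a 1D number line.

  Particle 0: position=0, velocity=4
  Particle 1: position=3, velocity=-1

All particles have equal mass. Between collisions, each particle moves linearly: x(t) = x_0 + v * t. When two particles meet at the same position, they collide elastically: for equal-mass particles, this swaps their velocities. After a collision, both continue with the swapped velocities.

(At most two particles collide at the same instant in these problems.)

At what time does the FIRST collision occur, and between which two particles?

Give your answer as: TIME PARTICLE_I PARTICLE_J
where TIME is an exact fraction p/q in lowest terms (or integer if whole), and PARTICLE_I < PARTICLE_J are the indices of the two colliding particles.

Pair (0,1): pos 0,3 vel 4,-1 -> gap=3, closing at 5/unit, collide at t=3/5
Earliest collision: t=3/5 between 0 and 1

Answer: 3/5 0 1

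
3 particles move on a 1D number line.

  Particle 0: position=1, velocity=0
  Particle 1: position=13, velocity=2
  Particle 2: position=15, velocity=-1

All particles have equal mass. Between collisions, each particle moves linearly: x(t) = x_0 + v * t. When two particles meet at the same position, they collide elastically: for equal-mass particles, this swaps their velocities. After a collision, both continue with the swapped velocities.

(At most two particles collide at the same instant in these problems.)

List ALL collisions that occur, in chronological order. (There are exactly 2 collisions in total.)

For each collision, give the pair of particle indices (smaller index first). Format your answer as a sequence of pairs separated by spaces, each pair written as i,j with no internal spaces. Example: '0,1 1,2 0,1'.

Answer: 1,2 0,1

Derivation:
Collision at t=2/3: particles 1 and 2 swap velocities; positions: p0=1 p1=43/3 p2=43/3; velocities now: v0=0 v1=-1 v2=2
Collision at t=14: particles 0 and 1 swap velocities; positions: p0=1 p1=1 p2=41; velocities now: v0=-1 v1=0 v2=2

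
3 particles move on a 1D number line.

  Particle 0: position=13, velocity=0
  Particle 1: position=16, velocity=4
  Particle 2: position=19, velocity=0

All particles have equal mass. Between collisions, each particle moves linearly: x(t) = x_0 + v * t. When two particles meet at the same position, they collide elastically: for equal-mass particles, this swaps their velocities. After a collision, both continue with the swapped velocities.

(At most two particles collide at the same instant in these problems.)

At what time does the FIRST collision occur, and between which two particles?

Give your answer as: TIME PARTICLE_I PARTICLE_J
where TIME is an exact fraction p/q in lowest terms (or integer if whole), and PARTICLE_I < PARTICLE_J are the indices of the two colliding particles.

Answer: 3/4 1 2

Derivation:
Pair (0,1): pos 13,16 vel 0,4 -> not approaching (rel speed -4 <= 0)
Pair (1,2): pos 16,19 vel 4,0 -> gap=3, closing at 4/unit, collide at t=3/4
Earliest collision: t=3/4 between 1 and 2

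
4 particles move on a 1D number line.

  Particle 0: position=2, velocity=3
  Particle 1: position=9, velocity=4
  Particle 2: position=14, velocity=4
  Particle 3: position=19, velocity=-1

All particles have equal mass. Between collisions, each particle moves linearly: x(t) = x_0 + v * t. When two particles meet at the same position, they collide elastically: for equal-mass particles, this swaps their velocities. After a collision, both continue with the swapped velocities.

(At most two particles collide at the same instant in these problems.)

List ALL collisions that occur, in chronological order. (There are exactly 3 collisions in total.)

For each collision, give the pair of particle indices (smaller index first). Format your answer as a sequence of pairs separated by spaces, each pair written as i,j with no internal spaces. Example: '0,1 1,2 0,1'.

Answer: 2,3 1,2 0,1

Derivation:
Collision at t=1: particles 2 and 3 swap velocities; positions: p0=5 p1=13 p2=18 p3=18; velocities now: v0=3 v1=4 v2=-1 v3=4
Collision at t=2: particles 1 and 2 swap velocities; positions: p0=8 p1=17 p2=17 p3=22; velocities now: v0=3 v1=-1 v2=4 v3=4
Collision at t=17/4: particles 0 and 1 swap velocities; positions: p0=59/4 p1=59/4 p2=26 p3=31; velocities now: v0=-1 v1=3 v2=4 v3=4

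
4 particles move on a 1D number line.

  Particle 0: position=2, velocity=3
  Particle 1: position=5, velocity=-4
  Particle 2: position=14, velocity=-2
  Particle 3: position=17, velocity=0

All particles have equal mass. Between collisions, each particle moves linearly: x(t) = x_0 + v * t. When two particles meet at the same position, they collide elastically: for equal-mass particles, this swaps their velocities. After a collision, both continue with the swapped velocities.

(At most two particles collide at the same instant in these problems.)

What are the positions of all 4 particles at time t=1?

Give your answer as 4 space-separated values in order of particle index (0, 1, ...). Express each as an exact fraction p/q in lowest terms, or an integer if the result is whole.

Collision at t=3/7: particles 0 and 1 swap velocities; positions: p0=23/7 p1=23/7 p2=92/7 p3=17; velocities now: v0=-4 v1=3 v2=-2 v3=0
Advance to t=1 (no further collisions before then); velocities: v0=-4 v1=3 v2=-2 v3=0; positions = 1 5 12 17

Answer: 1 5 12 17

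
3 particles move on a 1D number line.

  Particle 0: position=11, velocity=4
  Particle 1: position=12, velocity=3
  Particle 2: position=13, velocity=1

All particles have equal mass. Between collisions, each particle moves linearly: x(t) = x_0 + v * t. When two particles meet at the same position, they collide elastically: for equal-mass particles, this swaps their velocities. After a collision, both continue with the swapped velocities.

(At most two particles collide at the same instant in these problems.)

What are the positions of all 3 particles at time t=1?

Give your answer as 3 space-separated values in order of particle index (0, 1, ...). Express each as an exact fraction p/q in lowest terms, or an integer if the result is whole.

Answer: 14 15 15

Derivation:
Collision at t=1/2: particles 1 and 2 swap velocities; positions: p0=13 p1=27/2 p2=27/2; velocities now: v0=4 v1=1 v2=3
Collision at t=2/3: particles 0 and 1 swap velocities; positions: p0=41/3 p1=41/3 p2=14; velocities now: v0=1 v1=4 v2=3
Collision at t=1: particles 1 and 2 swap velocities; positions: p0=14 p1=15 p2=15; velocities now: v0=1 v1=3 v2=4
Advance to t=1 (no further collisions before then); velocities: v0=1 v1=3 v2=4; positions = 14 15 15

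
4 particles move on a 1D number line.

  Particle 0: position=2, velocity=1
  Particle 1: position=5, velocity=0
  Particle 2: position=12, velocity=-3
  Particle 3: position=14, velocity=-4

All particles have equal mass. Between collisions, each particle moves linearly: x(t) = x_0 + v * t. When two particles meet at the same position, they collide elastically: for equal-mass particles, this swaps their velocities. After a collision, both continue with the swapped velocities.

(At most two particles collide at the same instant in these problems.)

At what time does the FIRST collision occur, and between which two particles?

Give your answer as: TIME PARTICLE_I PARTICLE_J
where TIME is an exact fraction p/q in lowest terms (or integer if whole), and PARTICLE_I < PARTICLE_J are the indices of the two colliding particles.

Pair (0,1): pos 2,5 vel 1,0 -> gap=3, closing at 1/unit, collide at t=3
Pair (1,2): pos 5,12 vel 0,-3 -> gap=7, closing at 3/unit, collide at t=7/3
Pair (2,3): pos 12,14 vel -3,-4 -> gap=2, closing at 1/unit, collide at t=2
Earliest collision: t=2 between 2 and 3

Answer: 2 2 3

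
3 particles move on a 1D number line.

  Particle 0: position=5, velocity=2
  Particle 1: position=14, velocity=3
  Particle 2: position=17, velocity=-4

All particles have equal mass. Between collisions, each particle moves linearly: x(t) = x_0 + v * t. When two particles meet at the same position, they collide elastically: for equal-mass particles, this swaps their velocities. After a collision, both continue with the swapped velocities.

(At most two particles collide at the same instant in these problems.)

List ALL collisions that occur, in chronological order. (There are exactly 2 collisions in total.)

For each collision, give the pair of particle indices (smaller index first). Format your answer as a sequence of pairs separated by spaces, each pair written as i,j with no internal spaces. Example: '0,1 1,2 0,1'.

Answer: 1,2 0,1

Derivation:
Collision at t=3/7: particles 1 and 2 swap velocities; positions: p0=41/7 p1=107/7 p2=107/7; velocities now: v0=2 v1=-4 v2=3
Collision at t=2: particles 0 and 1 swap velocities; positions: p0=9 p1=9 p2=20; velocities now: v0=-4 v1=2 v2=3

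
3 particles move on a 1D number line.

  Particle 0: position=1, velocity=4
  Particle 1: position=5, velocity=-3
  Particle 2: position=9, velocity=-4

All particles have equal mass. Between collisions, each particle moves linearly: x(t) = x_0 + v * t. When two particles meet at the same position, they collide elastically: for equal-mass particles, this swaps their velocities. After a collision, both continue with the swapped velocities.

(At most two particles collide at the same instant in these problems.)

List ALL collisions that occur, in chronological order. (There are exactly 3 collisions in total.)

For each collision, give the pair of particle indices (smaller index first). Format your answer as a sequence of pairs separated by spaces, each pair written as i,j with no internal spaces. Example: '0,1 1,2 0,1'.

Collision at t=4/7: particles 0 and 1 swap velocities; positions: p0=23/7 p1=23/7 p2=47/7; velocities now: v0=-3 v1=4 v2=-4
Collision at t=1: particles 1 and 2 swap velocities; positions: p0=2 p1=5 p2=5; velocities now: v0=-3 v1=-4 v2=4
Collision at t=4: particles 0 and 1 swap velocities; positions: p0=-7 p1=-7 p2=17; velocities now: v0=-4 v1=-3 v2=4

Answer: 0,1 1,2 0,1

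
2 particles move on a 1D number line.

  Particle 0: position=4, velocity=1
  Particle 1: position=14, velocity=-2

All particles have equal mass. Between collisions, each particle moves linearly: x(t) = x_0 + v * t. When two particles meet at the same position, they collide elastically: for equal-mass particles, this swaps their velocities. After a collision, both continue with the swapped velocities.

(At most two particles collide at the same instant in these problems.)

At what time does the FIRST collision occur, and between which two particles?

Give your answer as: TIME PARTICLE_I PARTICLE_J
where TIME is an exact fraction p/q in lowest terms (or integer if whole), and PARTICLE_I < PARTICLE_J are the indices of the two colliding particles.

Pair (0,1): pos 4,14 vel 1,-2 -> gap=10, closing at 3/unit, collide at t=10/3
Earliest collision: t=10/3 between 0 and 1

Answer: 10/3 0 1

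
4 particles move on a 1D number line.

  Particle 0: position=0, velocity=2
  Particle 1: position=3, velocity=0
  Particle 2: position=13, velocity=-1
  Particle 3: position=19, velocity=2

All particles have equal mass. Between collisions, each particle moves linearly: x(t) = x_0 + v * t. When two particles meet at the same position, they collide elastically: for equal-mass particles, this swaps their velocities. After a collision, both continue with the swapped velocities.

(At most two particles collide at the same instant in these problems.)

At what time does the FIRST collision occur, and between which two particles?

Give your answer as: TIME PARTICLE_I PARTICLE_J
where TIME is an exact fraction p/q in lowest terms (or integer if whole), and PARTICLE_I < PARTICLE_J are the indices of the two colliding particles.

Answer: 3/2 0 1

Derivation:
Pair (0,1): pos 0,3 vel 2,0 -> gap=3, closing at 2/unit, collide at t=3/2
Pair (1,2): pos 3,13 vel 0,-1 -> gap=10, closing at 1/unit, collide at t=10
Pair (2,3): pos 13,19 vel -1,2 -> not approaching (rel speed -3 <= 0)
Earliest collision: t=3/2 between 0 and 1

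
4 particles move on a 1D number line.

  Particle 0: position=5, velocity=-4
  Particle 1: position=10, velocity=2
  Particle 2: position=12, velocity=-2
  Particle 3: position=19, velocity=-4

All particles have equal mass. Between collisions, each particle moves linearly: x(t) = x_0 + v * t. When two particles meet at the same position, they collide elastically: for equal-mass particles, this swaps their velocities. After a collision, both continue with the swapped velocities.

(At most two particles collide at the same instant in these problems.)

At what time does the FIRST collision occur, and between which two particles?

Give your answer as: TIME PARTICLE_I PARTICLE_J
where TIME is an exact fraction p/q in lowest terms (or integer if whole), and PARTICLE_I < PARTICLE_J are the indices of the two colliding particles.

Pair (0,1): pos 5,10 vel -4,2 -> not approaching (rel speed -6 <= 0)
Pair (1,2): pos 10,12 vel 2,-2 -> gap=2, closing at 4/unit, collide at t=1/2
Pair (2,3): pos 12,19 vel -2,-4 -> gap=7, closing at 2/unit, collide at t=7/2
Earliest collision: t=1/2 between 1 and 2

Answer: 1/2 1 2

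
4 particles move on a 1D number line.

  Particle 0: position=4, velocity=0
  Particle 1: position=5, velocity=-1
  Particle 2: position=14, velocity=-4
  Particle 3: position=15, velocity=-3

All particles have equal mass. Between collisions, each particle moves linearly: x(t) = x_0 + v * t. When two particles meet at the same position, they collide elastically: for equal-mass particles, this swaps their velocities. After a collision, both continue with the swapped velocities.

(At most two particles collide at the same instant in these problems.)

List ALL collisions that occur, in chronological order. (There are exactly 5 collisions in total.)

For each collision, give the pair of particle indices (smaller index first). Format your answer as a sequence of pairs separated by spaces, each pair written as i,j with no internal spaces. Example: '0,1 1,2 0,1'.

Collision at t=1: particles 0 and 1 swap velocities; positions: p0=4 p1=4 p2=10 p3=12; velocities now: v0=-1 v1=0 v2=-4 v3=-3
Collision at t=5/2: particles 1 and 2 swap velocities; positions: p0=5/2 p1=4 p2=4 p3=15/2; velocities now: v0=-1 v1=-4 v2=0 v3=-3
Collision at t=3: particles 0 and 1 swap velocities; positions: p0=2 p1=2 p2=4 p3=6; velocities now: v0=-4 v1=-1 v2=0 v3=-3
Collision at t=11/3: particles 2 and 3 swap velocities; positions: p0=-2/3 p1=4/3 p2=4 p3=4; velocities now: v0=-4 v1=-1 v2=-3 v3=0
Collision at t=5: particles 1 and 2 swap velocities; positions: p0=-6 p1=0 p2=0 p3=4; velocities now: v0=-4 v1=-3 v2=-1 v3=0

Answer: 0,1 1,2 0,1 2,3 1,2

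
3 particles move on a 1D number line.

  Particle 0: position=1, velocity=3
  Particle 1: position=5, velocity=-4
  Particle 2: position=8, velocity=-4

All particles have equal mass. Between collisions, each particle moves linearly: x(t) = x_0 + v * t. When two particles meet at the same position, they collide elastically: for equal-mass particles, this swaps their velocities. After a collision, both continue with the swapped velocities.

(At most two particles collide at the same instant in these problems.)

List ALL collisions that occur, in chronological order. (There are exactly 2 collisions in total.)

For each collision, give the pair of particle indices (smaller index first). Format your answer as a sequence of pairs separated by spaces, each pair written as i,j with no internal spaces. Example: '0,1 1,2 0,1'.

Answer: 0,1 1,2

Derivation:
Collision at t=4/7: particles 0 and 1 swap velocities; positions: p0=19/7 p1=19/7 p2=40/7; velocities now: v0=-4 v1=3 v2=-4
Collision at t=1: particles 1 and 2 swap velocities; positions: p0=1 p1=4 p2=4; velocities now: v0=-4 v1=-4 v2=3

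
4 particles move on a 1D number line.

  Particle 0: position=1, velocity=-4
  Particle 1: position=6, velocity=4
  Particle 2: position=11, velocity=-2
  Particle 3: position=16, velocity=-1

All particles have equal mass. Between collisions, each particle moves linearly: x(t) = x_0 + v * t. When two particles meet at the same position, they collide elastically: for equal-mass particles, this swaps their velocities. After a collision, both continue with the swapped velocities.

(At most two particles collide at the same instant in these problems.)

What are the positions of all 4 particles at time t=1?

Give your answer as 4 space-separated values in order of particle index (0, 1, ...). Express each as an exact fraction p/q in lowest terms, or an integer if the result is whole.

Collision at t=5/6: particles 1 and 2 swap velocities; positions: p0=-7/3 p1=28/3 p2=28/3 p3=91/6; velocities now: v0=-4 v1=-2 v2=4 v3=-1
Advance to t=1 (no further collisions before then); velocities: v0=-4 v1=-2 v2=4 v3=-1; positions = -3 9 10 15

Answer: -3 9 10 15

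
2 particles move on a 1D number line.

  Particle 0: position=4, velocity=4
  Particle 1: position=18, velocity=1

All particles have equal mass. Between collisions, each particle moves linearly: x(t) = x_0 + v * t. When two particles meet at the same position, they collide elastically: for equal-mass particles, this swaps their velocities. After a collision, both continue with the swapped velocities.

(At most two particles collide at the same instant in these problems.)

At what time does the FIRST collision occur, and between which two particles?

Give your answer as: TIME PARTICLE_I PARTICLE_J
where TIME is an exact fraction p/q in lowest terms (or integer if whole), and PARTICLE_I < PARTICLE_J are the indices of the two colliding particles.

Pair (0,1): pos 4,18 vel 4,1 -> gap=14, closing at 3/unit, collide at t=14/3
Earliest collision: t=14/3 between 0 and 1

Answer: 14/3 0 1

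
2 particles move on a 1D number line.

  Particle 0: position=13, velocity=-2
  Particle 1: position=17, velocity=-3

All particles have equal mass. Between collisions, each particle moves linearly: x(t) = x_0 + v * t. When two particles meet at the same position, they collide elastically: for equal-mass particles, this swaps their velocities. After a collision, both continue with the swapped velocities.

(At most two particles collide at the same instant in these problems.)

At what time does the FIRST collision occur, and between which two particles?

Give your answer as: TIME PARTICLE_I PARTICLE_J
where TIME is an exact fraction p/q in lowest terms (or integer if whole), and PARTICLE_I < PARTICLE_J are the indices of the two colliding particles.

Pair (0,1): pos 13,17 vel -2,-3 -> gap=4, closing at 1/unit, collide at t=4
Earliest collision: t=4 between 0 and 1

Answer: 4 0 1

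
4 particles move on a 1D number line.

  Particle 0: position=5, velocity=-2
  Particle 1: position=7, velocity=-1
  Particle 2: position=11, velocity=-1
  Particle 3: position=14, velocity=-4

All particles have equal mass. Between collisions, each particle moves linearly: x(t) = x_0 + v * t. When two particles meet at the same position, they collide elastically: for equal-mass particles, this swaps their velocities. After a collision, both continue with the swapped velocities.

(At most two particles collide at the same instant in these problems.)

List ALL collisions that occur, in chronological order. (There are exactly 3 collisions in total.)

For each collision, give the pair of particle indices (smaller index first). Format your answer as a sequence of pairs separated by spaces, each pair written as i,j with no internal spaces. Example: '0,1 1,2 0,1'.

Answer: 2,3 1,2 0,1

Derivation:
Collision at t=1: particles 2 and 3 swap velocities; positions: p0=3 p1=6 p2=10 p3=10; velocities now: v0=-2 v1=-1 v2=-4 v3=-1
Collision at t=7/3: particles 1 and 2 swap velocities; positions: p0=1/3 p1=14/3 p2=14/3 p3=26/3; velocities now: v0=-2 v1=-4 v2=-1 v3=-1
Collision at t=9/2: particles 0 and 1 swap velocities; positions: p0=-4 p1=-4 p2=5/2 p3=13/2; velocities now: v0=-4 v1=-2 v2=-1 v3=-1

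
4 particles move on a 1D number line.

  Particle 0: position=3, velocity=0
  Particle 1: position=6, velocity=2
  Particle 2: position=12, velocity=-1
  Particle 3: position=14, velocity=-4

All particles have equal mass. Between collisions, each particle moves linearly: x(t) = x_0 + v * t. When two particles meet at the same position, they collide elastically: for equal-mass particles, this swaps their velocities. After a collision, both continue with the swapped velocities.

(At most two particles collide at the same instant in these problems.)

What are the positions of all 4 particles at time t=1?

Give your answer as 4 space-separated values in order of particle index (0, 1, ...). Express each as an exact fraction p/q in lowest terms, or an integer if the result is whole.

Collision at t=2/3: particles 2 and 3 swap velocities; positions: p0=3 p1=22/3 p2=34/3 p3=34/3; velocities now: v0=0 v1=2 v2=-4 v3=-1
Advance to t=1 (no further collisions before then); velocities: v0=0 v1=2 v2=-4 v3=-1; positions = 3 8 10 11

Answer: 3 8 10 11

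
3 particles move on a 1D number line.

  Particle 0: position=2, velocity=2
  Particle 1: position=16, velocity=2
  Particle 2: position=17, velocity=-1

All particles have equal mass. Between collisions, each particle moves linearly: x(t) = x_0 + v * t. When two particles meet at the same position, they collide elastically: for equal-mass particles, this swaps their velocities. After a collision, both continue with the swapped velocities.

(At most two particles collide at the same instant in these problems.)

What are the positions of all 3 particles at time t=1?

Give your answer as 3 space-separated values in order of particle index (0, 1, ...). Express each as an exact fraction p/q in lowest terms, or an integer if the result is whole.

Collision at t=1/3: particles 1 and 2 swap velocities; positions: p0=8/3 p1=50/3 p2=50/3; velocities now: v0=2 v1=-1 v2=2
Advance to t=1 (no further collisions before then); velocities: v0=2 v1=-1 v2=2; positions = 4 16 18

Answer: 4 16 18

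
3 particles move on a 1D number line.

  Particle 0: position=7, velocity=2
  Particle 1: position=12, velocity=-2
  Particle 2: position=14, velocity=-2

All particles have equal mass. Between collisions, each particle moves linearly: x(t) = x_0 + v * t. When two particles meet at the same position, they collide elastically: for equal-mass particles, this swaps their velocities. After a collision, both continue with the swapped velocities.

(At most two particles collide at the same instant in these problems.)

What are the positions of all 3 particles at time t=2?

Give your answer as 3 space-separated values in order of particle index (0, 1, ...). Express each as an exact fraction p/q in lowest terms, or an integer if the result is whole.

Collision at t=5/4: particles 0 and 1 swap velocities; positions: p0=19/2 p1=19/2 p2=23/2; velocities now: v0=-2 v1=2 v2=-2
Collision at t=7/4: particles 1 and 2 swap velocities; positions: p0=17/2 p1=21/2 p2=21/2; velocities now: v0=-2 v1=-2 v2=2
Advance to t=2 (no further collisions before then); velocities: v0=-2 v1=-2 v2=2; positions = 8 10 11

Answer: 8 10 11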